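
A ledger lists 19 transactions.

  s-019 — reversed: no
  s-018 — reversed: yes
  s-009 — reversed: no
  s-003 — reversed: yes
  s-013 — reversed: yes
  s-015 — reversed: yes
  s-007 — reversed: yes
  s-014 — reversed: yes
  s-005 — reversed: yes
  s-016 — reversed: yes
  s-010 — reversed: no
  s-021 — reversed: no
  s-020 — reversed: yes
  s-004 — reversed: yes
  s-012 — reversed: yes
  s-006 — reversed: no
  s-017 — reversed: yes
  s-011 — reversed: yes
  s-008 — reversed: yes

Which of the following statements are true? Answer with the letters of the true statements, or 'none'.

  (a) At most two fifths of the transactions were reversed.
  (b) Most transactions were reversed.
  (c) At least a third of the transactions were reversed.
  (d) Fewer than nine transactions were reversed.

(b), (c)

|A| = 19, |A ∩ B| = 14, |A ∖ B| = 5.
(a) |A ∩ B| / |A| ≤ 2/5: fails.
(b) |A ∩ B| > |A ∖ B|: holds.
(c) |A ∩ B| / |A| ≥ 1/3: holds.
(d) |A ∩ B| < 9: fails.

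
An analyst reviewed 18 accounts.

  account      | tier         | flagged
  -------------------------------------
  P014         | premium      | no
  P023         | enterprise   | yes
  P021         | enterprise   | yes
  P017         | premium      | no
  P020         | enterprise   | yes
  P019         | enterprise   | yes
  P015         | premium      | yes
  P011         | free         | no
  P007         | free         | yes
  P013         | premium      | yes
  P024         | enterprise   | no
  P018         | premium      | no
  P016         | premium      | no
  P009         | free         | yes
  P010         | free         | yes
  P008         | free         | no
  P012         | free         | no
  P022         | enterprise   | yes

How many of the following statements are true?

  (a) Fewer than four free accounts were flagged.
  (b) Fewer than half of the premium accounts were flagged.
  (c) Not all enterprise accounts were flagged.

(a) free: |A| = 6, |A ∩ B| = 3; needs |A ∩ B| < 4 — true.
(b) premium: |A| = 6, |A ∩ B| = 2; needs |A ∩ B| < |A ∖ B| — true.
(c) enterprise: |A| = 6, |A ∩ B| = 5; needs A ⊄ B (|A ∖ B| ≥ 1) — true.

3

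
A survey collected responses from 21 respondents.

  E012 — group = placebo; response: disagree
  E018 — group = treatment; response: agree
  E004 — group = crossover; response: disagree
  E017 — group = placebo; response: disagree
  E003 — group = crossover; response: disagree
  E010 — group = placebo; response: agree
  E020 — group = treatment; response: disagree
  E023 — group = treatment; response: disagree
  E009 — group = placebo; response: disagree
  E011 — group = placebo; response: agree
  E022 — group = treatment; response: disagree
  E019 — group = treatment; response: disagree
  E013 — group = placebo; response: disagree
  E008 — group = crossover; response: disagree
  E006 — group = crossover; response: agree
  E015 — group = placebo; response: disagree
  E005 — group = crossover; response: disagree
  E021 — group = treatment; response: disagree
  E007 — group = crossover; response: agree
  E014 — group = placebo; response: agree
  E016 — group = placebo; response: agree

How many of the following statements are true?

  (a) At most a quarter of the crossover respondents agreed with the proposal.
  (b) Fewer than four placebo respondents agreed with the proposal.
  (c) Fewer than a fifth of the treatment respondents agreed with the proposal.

(a) crossover: |A| = 6, |A ∩ B| = 2; needs |A ∩ B| / |A| ≤ 1/4 — false.
(b) placebo: |A| = 9, |A ∩ B| = 4; needs |A ∩ B| < 4 — false.
(c) treatment: |A| = 6, |A ∩ B| = 1; needs |A ∩ B| / |A| < 1/5 — true.

1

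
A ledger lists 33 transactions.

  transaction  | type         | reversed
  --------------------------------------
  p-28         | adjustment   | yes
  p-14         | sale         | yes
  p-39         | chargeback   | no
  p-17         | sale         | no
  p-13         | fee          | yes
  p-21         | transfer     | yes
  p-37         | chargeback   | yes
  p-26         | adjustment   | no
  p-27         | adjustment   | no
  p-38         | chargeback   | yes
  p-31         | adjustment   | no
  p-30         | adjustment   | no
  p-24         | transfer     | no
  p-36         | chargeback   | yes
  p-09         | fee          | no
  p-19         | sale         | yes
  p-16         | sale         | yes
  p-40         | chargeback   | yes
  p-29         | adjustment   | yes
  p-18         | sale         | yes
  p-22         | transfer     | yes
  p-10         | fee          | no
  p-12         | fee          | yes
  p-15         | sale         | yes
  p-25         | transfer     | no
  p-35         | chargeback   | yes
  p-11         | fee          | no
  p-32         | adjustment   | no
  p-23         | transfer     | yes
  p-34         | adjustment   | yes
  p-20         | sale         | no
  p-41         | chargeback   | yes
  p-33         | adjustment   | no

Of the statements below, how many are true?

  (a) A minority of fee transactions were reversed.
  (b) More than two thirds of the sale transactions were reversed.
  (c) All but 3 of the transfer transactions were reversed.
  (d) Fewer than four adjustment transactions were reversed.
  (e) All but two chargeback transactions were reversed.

(a) fee: |A| = 5, |A ∩ B| = 2; needs |A ∩ B| < |A ∖ B| — true.
(b) sale: |A| = 7, |A ∩ B| = 5; needs |A ∩ B| / |A| > 2/3 — true.
(c) transfer: |A| = 5, |A ∩ B| = 3; needs |A ∖ B| = 3 — false.
(d) adjustment: |A| = 9, |A ∩ B| = 3; needs |A ∩ B| < 4 — true.
(e) chargeback: |A| = 7, |A ∩ B| = 6; needs |A ∖ B| = 2 — false.

3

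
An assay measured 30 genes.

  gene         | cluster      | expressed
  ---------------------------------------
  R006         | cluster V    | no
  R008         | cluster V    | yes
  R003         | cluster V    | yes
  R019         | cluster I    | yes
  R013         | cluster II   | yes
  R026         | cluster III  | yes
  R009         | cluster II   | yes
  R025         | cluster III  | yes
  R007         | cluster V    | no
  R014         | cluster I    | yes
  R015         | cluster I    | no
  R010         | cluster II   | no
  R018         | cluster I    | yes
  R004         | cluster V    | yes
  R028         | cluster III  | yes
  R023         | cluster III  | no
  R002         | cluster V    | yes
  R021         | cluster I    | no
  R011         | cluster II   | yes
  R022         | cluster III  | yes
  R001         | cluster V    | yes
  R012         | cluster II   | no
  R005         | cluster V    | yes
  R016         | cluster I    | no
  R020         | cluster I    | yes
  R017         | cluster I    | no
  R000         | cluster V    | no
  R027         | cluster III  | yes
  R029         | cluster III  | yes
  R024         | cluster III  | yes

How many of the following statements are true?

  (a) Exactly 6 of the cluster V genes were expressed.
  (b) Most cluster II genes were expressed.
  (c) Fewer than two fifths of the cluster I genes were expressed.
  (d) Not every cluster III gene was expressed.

3

(a) cluster V: |A| = 9, |A ∩ B| = 6; needs |A ∩ B| = 6 — true.
(b) cluster II: |A| = 5, |A ∩ B| = 3; needs |A ∩ B| > |A ∖ B| — true.
(c) cluster I: |A| = 8, |A ∩ B| = 4; needs |A ∩ B| / |A| < 2/5 — false.
(d) cluster III: |A| = 8, |A ∩ B| = 7; needs A ⊄ B (|A ∖ B| ≥ 1) — true.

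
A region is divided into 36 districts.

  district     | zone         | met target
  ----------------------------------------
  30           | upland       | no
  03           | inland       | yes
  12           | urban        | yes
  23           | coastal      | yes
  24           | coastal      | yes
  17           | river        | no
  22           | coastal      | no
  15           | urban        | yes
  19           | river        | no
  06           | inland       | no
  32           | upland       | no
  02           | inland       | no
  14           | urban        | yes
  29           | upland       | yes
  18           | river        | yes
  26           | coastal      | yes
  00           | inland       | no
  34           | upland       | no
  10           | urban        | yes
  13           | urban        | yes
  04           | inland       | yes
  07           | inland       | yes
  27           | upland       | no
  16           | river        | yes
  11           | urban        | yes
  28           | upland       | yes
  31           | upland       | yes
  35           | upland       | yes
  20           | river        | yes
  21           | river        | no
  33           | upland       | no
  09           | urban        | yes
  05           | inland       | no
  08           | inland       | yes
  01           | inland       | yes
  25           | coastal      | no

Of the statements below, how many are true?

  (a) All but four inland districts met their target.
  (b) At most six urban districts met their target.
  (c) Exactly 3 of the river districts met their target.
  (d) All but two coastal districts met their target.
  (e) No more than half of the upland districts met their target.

4

(a) inland: |A| = 9, |A ∩ B| = 5; needs |A ∖ B| = 4 — true.
(b) urban: |A| = 7, |A ∩ B| = 7; needs |A ∩ B| ≤ 6 — false.
(c) river: |A| = 6, |A ∩ B| = 3; needs |A ∩ B| = 3 — true.
(d) coastal: |A| = 5, |A ∩ B| = 3; needs |A ∖ B| = 2 — true.
(e) upland: |A| = 9, |A ∩ B| = 4; needs |A ∩ B| ≤ |A ∖ B| — true.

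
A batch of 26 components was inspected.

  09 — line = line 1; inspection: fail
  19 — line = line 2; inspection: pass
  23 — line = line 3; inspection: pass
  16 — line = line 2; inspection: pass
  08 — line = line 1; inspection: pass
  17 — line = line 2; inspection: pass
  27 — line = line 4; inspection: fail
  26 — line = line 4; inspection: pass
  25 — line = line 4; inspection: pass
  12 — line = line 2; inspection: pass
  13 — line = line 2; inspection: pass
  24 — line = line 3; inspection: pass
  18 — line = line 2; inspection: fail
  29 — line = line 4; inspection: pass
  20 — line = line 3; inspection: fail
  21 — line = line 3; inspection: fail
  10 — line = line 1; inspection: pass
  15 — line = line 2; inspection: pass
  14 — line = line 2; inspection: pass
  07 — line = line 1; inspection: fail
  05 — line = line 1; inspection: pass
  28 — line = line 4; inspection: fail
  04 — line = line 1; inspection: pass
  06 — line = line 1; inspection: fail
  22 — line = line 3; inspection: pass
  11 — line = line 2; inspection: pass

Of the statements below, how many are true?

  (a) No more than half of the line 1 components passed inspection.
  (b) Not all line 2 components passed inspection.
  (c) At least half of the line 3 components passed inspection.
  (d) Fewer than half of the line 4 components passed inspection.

(a) line 1: |A| = 7, |A ∩ B| = 4; needs |A ∩ B| ≤ |A ∖ B| — false.
(b) line 2: |A| = 9, |A ∩ B| = 8; needs A ⊄ B (|A ∖ B| ≥ 1) — true.
(c) line 3: |A| = 5, |A ∩ B| = 3; needs |A ∩ B| ≥ |A ∖ B| — true.
(d) line 4: |A| = 5, |A ∩ B| = 3; needs |A ∩ B| < |A ∖ B| — false.

2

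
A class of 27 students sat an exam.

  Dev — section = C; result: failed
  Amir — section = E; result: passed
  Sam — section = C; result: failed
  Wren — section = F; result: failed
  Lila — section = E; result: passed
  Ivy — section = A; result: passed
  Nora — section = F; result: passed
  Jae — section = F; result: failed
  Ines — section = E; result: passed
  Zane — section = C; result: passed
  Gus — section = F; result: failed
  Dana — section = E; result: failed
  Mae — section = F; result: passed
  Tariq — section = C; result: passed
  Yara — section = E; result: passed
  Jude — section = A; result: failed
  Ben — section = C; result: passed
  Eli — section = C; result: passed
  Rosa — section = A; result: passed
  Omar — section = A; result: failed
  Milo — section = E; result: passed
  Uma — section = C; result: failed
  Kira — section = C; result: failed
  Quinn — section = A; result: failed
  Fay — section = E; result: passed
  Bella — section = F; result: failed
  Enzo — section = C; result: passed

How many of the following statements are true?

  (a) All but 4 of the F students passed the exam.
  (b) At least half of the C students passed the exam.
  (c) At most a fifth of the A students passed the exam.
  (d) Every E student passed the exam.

(a) F: |A| = 6, |A ∩ B| = 2; needs |A ∖ B| = 4 — true.
(b) C: |A| = 9, |A ∩ B| = 5; needs |A ∩ B| ≥ |A ∖ B| — true.
(c) A: |A| = 5, |A ∩ B| = 2; needs |A ∩ B| / |A| ≤ 1/5 — false.
(d) E: |A| = 7, |A ∩ B| = 6; needs A ⊆ B, i.e. every element of A is in B (|A ∖ B| = 0) — false.

2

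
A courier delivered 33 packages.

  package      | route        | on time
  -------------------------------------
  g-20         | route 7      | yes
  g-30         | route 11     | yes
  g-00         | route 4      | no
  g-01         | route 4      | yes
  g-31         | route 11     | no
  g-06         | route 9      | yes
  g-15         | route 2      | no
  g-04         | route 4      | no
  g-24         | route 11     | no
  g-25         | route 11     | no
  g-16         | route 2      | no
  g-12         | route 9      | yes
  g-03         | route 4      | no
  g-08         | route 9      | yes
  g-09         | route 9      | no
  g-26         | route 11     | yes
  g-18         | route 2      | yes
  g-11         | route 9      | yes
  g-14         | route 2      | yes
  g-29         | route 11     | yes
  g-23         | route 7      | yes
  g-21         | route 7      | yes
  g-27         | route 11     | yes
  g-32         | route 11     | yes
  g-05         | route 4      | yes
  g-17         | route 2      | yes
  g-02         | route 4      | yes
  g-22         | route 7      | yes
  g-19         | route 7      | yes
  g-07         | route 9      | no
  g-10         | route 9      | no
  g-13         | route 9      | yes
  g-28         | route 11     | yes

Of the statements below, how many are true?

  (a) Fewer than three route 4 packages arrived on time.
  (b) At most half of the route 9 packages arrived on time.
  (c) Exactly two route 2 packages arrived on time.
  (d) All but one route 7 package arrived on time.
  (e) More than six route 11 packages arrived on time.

0

(a) route 4: |A| = 6, |A ∩ B| = 3; needs |A ∩ B| < 3 — false.
(b) route 9: |A| = 8, |A ∩ B| = 5; needs |A ∩ B| ≤ |A ∖ B| — false.
(c) route 2: |A| = 5, |A ∩ B| = 3; needs |A ∩ B| = 2 — false.
(d) route 7: |A| = 5, |A ∩ B| = 5; needs |A ∖ B| = 1 — false.
(e) route 11: |A| = 9, |A ∩ B| = 6; needs |A ∩ B| > 6 — false.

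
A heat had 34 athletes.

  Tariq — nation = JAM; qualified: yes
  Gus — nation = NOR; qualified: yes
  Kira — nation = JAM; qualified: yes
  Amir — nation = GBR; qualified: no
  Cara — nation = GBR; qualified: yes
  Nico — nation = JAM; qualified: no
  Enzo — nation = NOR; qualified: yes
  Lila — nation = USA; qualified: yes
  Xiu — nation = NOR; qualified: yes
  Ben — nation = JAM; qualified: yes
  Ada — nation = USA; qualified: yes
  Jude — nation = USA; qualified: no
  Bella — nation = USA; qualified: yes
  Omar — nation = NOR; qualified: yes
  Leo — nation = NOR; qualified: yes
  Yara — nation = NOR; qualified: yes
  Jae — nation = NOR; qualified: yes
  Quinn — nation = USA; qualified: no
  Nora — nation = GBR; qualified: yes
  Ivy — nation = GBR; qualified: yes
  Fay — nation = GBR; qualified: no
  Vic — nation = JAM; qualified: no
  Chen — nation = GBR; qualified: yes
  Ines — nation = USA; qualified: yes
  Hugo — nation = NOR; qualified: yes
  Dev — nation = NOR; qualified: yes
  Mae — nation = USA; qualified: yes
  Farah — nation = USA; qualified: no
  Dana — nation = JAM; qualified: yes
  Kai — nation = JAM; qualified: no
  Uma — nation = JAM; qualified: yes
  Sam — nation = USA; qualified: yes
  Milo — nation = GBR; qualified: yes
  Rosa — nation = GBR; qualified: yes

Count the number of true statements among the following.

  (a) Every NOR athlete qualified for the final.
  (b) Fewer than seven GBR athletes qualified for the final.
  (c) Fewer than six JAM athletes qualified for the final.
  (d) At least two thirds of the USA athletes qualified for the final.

(a) NOR: |A| = 9, |A ∩ B| = 9; needs A ⊆ B, i.e. every element of A is in B (|A ∖ B| = 0) — true.
(b) GBR: |A| = 8, |A ∩ B| = 6; needs |A ∩ B| < 7 — true.
(c) JAM: |A| = 8, |A ∩ B| = 5; needs |A ∩ B| < 6 — true.
(d) USA: |A| = 9, |A ∩ B| = 6; needs |A ∩ B| / |A| ≥ 2/3 — true.

4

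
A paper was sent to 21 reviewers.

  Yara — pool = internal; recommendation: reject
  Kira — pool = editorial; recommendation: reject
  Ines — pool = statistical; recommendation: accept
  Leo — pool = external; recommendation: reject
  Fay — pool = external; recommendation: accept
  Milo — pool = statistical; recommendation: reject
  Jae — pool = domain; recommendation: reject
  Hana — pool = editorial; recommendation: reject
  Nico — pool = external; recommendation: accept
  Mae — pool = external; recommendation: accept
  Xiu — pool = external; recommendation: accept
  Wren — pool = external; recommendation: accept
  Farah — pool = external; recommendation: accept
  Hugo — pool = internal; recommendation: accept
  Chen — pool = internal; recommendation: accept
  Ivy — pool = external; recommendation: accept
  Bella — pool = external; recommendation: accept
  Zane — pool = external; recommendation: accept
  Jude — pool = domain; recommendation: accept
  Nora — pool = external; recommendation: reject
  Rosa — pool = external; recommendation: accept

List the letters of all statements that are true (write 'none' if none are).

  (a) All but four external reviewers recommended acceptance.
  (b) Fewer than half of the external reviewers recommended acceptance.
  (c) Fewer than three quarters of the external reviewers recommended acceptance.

none

|A| = 12, |A ∩ B| = 10, |A ∖ B| = 2.
(a) |A ∖ B| = 4: fails.
(b) |A ∩ B| < |A ∖ B|: fails.
(c) |A ∩ B| / |A| < 3/4: fails.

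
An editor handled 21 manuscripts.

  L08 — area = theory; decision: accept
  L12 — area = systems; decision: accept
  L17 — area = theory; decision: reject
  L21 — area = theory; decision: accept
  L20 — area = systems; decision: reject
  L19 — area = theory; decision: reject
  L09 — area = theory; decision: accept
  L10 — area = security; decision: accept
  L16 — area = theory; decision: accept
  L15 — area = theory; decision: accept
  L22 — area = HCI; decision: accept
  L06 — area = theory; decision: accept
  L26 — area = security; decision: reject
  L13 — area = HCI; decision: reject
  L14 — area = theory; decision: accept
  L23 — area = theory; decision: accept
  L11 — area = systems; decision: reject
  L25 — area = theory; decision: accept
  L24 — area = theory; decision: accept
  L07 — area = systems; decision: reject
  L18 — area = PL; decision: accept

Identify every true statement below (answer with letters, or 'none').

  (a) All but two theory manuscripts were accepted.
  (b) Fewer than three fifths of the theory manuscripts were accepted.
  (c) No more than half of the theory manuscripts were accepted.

|A| = 12, |A ∩ B| = 10, |A ∖ B| = 2.
(a) |A ∖ B| = 2: holds.
(b) |A ∩ B| / |A| < 3/5: fails.
(c) |A ∩ B| ≤ |A ∖ B|: fails.

(a)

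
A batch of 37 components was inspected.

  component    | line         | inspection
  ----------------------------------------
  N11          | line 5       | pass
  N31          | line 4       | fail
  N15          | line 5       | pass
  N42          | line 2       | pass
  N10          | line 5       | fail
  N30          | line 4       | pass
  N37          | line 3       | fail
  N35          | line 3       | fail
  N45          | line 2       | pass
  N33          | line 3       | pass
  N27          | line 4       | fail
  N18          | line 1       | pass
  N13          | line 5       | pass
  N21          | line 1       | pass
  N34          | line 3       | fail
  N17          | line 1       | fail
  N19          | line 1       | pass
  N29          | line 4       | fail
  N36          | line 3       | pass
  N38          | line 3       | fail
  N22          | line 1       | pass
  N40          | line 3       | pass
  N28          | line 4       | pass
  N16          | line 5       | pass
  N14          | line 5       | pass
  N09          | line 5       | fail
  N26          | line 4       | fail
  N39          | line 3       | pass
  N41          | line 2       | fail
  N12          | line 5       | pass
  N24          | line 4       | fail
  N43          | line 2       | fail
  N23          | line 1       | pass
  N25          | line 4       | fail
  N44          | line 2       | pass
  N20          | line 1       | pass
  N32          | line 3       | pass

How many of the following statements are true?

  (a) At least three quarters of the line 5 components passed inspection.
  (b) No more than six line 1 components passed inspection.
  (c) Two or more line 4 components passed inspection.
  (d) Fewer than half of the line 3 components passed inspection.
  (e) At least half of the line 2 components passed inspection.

4

(a) line 5: |A| = 8, |A ∩ B| = 6; needs |A ∩ B| / |A| ≥ 3/4 — true.
(b) line 1: |A| = 7, |A ∩ B| = 6; needs |A ∩ B| ≤ 6 — true.
(c) line 4: |A| = 8, |A ∩ B| = 2; needs |A ∩ B| ≥ 2 — true.
(d) line 3: |A| = 9, |A ∩ B| = 5; needs |A ∩ B| < |A ∖ B| — false.
(e) line 2: |A| = 5, |A ∩ B| = 3; needs |A ∩ B| ≥ |A ∖ B| — true.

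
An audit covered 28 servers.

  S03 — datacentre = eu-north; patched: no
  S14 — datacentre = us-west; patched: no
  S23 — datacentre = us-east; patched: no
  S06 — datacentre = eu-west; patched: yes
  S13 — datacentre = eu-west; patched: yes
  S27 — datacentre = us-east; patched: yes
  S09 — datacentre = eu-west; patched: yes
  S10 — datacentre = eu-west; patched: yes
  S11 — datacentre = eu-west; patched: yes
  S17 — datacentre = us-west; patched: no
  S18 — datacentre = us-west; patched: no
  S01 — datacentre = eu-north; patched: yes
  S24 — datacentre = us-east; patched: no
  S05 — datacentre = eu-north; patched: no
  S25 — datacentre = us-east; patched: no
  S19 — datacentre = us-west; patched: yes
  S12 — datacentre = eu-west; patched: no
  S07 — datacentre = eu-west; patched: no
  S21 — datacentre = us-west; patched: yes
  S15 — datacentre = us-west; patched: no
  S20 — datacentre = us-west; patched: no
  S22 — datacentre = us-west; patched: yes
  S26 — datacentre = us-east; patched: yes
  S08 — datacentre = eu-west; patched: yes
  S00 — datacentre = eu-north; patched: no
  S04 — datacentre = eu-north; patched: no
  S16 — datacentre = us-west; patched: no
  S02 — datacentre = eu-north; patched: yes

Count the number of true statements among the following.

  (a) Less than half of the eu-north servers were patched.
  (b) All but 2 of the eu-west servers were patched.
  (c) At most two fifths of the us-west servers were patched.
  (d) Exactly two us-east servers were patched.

(a) eu-north: |A| = 6, |A ∩ B| = 2; needs |A ∩ B| < |A ∖ B| — true.
(b) eu-west: |A| = 8, |A ∩ B| = 6; needs |A ∖ B| = 2 — true.
(c) us-west: |A| = 9, |A ∩ B| = 3; needs |A ∩ B| / |A| ≤ 2/5 — true.
(d) us-east: |A| = 5, |A ∩ B| = 2; needs |A ∩ B| = 2 — true.

4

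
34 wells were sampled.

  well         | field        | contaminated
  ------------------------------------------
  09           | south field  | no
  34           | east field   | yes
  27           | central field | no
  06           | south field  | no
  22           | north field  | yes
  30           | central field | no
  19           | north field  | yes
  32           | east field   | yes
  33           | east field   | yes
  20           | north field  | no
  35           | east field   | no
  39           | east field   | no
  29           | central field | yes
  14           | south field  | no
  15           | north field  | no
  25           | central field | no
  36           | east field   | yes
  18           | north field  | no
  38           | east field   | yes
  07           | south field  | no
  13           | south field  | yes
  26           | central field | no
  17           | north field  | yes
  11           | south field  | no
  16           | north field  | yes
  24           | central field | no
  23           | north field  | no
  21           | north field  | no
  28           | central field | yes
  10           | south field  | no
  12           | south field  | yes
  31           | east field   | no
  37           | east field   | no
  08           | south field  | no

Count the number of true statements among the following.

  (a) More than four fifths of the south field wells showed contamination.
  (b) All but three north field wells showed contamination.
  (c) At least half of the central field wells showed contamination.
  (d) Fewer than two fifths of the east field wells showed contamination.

(a) south field: |A| = 9, |A ∩ B| = 2; needs |A ∩ B| / |A| > 4/5 — false.
(b) north field: |A| = 9, |A ∩ B| = 4; needs |A ∖ B| = 3 — false.
(c) central field: |A| = 7, |A ∩ B| = 2; needs |A ∩ B| ≥ |A ∖ B| — false.
(d) east field: |A| = 9, |A ∩ B| = 5; needs |A ∩ B| / |A| < 2/5 — false.

0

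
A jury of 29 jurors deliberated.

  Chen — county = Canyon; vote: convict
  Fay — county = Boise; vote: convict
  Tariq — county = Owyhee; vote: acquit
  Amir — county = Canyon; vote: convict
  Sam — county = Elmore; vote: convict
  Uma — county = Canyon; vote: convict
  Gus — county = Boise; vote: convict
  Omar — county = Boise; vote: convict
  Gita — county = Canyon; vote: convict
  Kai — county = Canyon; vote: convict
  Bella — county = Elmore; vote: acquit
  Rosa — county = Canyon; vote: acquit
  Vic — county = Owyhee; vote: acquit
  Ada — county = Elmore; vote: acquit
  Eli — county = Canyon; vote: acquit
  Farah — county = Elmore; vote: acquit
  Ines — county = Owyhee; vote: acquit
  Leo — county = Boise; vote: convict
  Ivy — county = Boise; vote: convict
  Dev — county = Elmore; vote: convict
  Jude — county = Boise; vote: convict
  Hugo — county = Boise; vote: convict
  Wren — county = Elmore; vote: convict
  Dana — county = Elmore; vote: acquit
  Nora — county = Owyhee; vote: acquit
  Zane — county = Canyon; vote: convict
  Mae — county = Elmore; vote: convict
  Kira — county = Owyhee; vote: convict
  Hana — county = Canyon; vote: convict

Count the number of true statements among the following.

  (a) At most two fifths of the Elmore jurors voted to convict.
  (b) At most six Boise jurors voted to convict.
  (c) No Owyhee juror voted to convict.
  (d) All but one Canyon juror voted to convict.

0

(a) Elmore: |A| = 8, |A ∩ B| = 4; needs |A ∩ B| / |A| ≤ 2/5 — false.
(b) Boise: |A| = 7, |A ∩ B| = 7; needs |A ∩ B| ≤ 6 — false.
(c) Owyhee: |A| = 5, |A ∩ B| = 1; needs A ∩ B = ∅ (|A ∩ B| = 0) — false.
(d) Canyon: |A| = 9, |A ∩ B| = 7; needs |A ∖ B| = 1 — false.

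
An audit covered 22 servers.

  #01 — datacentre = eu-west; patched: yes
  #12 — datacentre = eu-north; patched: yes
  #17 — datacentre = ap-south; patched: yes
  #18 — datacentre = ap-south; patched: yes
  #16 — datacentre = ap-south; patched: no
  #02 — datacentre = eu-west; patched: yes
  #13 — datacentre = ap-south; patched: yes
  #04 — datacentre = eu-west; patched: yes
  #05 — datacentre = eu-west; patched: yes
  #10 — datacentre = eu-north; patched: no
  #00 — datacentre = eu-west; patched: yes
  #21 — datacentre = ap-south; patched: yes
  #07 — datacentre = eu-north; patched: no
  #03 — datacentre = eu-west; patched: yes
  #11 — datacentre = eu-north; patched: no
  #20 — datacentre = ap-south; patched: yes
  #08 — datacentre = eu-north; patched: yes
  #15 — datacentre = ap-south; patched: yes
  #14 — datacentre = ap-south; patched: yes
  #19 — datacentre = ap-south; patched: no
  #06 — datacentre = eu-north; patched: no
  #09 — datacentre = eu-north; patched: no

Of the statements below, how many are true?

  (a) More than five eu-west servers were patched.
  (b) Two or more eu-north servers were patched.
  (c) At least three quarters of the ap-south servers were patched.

(a) eu-west: |A| = 6, |A ∩ B| = 6; needs |A ∩ B| > 5 — true.
(b) eu-north: |A| = 7, |A ∩ B| = 2; needs |A ∩ B| ≥ 2 — true.
(c) ap-south: |A| = 9, |A ∩ B| = 7; needs |A ∩ B| / |A| ≥ 3/4 — true.

3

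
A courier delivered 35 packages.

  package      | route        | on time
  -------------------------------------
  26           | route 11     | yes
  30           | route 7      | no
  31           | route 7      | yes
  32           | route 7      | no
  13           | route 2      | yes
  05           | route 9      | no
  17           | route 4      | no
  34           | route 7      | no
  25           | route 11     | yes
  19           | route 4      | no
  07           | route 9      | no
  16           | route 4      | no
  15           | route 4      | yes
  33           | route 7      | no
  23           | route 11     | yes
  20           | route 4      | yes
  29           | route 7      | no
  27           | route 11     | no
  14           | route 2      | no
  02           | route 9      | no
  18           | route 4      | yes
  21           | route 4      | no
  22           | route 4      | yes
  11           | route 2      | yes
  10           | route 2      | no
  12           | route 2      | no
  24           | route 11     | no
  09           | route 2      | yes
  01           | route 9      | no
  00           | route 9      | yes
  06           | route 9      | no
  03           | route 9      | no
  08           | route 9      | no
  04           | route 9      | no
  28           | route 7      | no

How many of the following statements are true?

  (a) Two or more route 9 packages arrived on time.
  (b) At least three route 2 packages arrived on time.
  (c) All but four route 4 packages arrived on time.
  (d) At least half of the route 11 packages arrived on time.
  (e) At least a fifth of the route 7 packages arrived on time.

(a) route 9: |A| = 9, |A ∩ B| = 1; needs |A ∩ B| ≥ 2 — false.
(b) route 2: |A| = 6, |A ∩ B| = 3; needs |A ∩ B| ≥ 3 — true.
(c) route 4: |A| = 8, |A ∩ B| = 4; needs |A ∖ B| = 4 — true.
(d) route 11: |A| = 5, |A ∩ B| = 3; needs |A ∩ B| ≥ |A ∖ B| — true.
(e) route 7: |A| = 7, |A ∩ B| = 1; needs |A ∩ B| / |A| ≥ 1/5 — false.

3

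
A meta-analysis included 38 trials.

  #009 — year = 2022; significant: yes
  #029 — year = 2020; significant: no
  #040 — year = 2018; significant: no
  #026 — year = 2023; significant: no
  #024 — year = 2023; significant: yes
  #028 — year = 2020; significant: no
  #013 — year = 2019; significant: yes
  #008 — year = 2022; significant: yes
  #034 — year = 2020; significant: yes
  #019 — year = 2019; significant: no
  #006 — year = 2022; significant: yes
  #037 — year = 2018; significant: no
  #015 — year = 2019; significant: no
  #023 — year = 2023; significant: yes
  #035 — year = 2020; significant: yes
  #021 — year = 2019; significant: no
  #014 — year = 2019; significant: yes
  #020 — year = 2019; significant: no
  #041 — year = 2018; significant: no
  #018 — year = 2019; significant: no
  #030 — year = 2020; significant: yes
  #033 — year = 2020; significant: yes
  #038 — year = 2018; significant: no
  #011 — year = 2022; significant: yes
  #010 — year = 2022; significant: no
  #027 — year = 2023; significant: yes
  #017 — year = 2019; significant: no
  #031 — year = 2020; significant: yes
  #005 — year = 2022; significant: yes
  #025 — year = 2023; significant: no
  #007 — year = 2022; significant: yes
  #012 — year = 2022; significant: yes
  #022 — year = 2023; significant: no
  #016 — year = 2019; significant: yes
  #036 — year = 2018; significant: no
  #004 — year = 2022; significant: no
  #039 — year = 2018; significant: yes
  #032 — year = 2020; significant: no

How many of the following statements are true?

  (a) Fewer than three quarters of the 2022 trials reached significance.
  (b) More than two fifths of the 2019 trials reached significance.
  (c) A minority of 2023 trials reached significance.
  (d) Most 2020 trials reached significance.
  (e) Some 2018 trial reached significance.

(a) 2022: |A| = 9, |A ∩ B| = 7; needs |A ∩ B| / |A| < 3/4 — false.
(b) 2019: |A| = 9, |A ∩ B| = 3; needs |A ∩ B| / |A| > 2/5 — false.
(c) 2023: |A| = 6, |A ∩ B| = 3; needs |A ∩ B| < |A ∖ B| — false.
(d) 2020: |A| = 8, |A ∩ B| = 5; needs |A ∩ B| > |A ∖ B| — true.
(e) 2018: |A| = 6, |A ∩ B| = 1; needs A ∩ B ≠ ∅ (|A ∩ B| ≥ 1) — true.

2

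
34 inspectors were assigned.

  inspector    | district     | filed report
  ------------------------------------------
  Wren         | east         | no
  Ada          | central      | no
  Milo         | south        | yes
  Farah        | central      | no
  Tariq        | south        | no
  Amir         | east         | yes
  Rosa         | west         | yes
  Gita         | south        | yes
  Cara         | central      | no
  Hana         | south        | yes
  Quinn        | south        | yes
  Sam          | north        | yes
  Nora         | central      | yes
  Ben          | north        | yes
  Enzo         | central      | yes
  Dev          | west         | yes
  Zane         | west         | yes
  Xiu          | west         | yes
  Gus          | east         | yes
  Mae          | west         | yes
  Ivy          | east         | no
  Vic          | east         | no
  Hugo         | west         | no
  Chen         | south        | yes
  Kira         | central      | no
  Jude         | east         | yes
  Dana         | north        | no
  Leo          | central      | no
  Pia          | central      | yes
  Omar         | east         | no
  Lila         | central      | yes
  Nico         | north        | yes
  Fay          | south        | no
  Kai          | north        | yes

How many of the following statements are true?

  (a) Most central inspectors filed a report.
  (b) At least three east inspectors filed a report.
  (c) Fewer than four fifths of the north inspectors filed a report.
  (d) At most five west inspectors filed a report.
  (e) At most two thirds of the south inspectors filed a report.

(a) central: |A| = 9, |A ∩ B| = 4; needs |A ∩ B| > |A ∖ B| — false.
(b) east: |A| = 7, |A ∩ B| = 3; needs |A ∩ B| ≥ 3 — true.
(c) north: |A| = 5, |A ∩ B| = 4; needs |A ∩ B| / |A| < 4/5 — false.
(d) west: |A| = 6, |A ∩ B| = 5; needs |A ∩ B| ≤ 5 — true.
(e) south: |A| = 7, |A ∩ B| = 5; needs |A ∩ B| / |A| ≤ 2/3 — false.

2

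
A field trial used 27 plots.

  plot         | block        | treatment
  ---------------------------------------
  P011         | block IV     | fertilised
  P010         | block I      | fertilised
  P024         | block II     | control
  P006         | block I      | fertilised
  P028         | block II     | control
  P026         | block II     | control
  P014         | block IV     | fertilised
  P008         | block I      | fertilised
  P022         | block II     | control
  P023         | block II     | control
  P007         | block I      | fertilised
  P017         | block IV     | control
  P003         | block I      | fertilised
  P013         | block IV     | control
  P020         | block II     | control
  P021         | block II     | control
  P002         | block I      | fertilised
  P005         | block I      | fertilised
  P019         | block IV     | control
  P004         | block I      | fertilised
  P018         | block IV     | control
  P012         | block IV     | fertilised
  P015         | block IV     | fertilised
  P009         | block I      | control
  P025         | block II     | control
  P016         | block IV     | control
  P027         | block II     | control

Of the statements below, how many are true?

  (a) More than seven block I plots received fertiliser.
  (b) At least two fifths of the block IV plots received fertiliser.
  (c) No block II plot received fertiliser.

(a) block I: |A| = 9, |A ∩ B| = 8; needs |A ∩ B| > 7 — true.
(b) block IV: |A| = 9, |A ∩ B| = 4; needs |A ∩ B| / |A| ≥ 2/5 — true.
(c) block II: |A| = 9, |A ∩ B| = 0; needs A ∩ B = ∅ (|A ∩ B| = 0) — true.

3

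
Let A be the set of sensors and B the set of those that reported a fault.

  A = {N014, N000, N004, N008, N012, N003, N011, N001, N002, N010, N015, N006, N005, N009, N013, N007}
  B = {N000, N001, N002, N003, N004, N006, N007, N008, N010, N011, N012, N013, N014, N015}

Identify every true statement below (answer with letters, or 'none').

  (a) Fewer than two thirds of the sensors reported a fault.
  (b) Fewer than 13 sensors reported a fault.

none

|A| = 16, |A ∩ B| = 14, |A ∖ B| = 2.
(a) |A ∩ B| / |A| < 2/3: fails.
(b) |A ∩ B| < 13: fails.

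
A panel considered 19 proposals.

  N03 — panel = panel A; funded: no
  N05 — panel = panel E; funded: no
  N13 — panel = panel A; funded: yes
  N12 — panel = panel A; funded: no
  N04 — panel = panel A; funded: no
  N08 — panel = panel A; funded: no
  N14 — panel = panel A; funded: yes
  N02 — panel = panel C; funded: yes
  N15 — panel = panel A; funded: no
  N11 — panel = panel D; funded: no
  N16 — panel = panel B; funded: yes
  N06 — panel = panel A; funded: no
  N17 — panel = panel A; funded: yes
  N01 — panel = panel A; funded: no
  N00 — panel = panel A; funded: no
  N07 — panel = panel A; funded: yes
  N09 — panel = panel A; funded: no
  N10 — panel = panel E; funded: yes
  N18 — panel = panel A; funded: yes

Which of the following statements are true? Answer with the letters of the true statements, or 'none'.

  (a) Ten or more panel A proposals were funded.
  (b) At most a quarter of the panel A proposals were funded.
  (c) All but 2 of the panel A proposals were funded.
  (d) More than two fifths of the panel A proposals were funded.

none

|A| = 14, |A ∩ B| = 5, |A ∖ B| = 9.
(a) |A ∩ B| ≥ 10: fails.
(b) |A ∩ B| / |A| ≤ 1/4: fails.
(c) |A ∖ B| = 2: fails.
(d) |A ∩ B| / |A| > 2/5: fails.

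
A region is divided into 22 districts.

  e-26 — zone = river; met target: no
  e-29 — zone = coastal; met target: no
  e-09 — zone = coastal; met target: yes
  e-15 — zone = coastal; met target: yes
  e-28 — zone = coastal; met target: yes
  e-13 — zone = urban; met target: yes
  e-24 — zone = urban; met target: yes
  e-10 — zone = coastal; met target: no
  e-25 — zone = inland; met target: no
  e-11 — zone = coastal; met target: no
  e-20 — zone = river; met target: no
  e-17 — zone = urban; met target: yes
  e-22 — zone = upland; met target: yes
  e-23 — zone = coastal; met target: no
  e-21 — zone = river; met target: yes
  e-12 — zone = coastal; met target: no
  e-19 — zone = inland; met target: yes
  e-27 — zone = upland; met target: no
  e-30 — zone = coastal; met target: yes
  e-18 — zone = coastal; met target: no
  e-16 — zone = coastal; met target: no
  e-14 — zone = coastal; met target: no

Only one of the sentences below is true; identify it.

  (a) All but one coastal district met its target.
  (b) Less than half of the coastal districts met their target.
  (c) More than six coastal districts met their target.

(b)

|A| = 12, |A ∩ B| = 4, |A ∖ B| = 8.
(a) requires |A ∖ B| = 1: false.
(b) requires |A ∩ B| < |A ∖ B|: true.
(c) requires |A ∩ B| > 6: false.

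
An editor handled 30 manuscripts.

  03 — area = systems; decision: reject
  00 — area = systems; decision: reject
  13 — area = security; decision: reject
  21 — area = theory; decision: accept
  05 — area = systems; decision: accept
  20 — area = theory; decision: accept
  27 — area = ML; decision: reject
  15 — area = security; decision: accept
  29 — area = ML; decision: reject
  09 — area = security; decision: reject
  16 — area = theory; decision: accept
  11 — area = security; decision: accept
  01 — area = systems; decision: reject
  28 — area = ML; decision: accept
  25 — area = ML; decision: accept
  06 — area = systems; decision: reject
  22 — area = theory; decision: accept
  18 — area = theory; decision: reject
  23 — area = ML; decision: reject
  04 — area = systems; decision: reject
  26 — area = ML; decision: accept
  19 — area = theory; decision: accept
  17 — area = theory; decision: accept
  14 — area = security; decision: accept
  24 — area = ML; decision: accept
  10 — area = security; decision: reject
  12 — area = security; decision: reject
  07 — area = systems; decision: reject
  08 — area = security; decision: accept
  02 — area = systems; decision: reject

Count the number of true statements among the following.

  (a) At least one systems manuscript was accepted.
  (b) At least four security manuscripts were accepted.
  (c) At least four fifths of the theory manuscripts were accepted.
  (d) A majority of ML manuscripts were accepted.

4

(a) systems: |A| = 8, |A ∩ B| = 1; needs A ∩ B ≠ ∅ (|A ∩ B| ≥ 1) — true.
(b) security: |A| = 8, |A ∩ B| = 4; needs |A ∩ B| ≥ 4 — true.
(c) theory: |A| = 7, |A ∩ B| = 6; needs |A ∩ B| / |A| ≥ 4/5 — true.
(d) ML: |A| = 7, |A ∩ B| = 4; needs |A ∩ B| > |A ∖ B| — true.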